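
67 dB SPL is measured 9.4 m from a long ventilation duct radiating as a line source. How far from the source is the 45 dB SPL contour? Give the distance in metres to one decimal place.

1489.8 m

For a line source L₁ − L₂ = 10·log₁₀(r₂/r₁), so r₂ = r₁·10^((L₁−L₂)/10).
r₂ = 9.4·10^((67−45)/10) = 9.4·10^(22.0/10) = 1489.80 m.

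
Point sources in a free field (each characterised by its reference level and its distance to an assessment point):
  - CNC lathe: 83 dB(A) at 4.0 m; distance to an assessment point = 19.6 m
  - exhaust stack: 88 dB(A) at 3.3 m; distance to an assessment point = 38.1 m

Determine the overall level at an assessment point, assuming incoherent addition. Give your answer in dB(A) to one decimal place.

71.2 dB(A)

Apply inverse-square spreading to bring every level to the receiver, then sum 10^(L/10).
CNC lathe: 83 − 20·log₁₀(19.6/4.0) = 83 − 13.80 = 69.20 dB(A).
exhaust stack: 88 − 20·log₁₀(38.1/3.3) = 88 − 21.25 = 66.75 dB(A).
Σ 10^(L/10) = 1.304e+07 → L_total = 10·log₁₀(1.304e+07) = 71.15 dB(A).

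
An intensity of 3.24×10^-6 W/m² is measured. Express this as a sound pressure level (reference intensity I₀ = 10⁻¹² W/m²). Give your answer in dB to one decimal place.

65.1 dB

L = 10·log₁₀(I/I₀) = 10·log₁₀(3.24×10^-6/10⁻¹²) = 10·log₁₀(3.24×10^6).
L = 10·(0.5105 + 6) = 65.11 dB.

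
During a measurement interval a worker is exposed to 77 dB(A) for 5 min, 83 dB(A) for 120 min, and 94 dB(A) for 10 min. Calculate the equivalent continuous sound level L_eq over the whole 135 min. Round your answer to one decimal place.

Weight each interval's intensity by its duration and average over T = 135 min:
Σ tᵢ·10^(Lᵢ/10) = 5·10^(77/10) + 120·10^(83/10) + 10·10^(94/10) = 4.931e+10.
L_eq = 10·log₁₀(4.931e+10/135) = 85.63 dB(A).

85.6 dB(A)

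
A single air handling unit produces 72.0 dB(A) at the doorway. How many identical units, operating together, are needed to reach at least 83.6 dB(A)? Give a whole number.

15

The shortfall is 83.6 − 72.0 = 11.6 dB, and N units add 10·log₁₀ N, so need 10·log₁₀ N ≥ 11.6.
N ≥ 10^(11.6/10) = 14.454, so N = 15.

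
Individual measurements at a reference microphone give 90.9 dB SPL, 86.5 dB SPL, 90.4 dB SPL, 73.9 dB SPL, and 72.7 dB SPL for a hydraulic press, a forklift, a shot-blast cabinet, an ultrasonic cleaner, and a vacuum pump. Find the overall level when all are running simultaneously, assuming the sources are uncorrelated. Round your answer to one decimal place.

94.5 dB SPL

For uncorrelated sources the intensities add, so convert each level to linear form, sum, and take 10·log₁₀ of the total.
Σ 10^(L/10) = 10^(90.9/10) + 10^(86.5/10) + 10^(90.4/10) + 10^(73.9/10) + 10^(72.7/10) = 2.817e+09.
L_total = 10·log₁₀(2.817e+09) = 94.50 dB SPL.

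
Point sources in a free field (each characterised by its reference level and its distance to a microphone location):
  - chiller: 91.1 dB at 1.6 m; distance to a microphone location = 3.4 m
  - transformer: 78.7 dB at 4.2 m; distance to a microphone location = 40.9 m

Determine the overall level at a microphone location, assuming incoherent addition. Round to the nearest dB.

Propagate each source to the receiver with L = L_ref − 20·log₁₀(r/r_ref), then add intensities.
chiller: 91.1 − 20·log₁₀(3.4/1.6) = 91.1 − 6.55 = 84.55 dB.
transformer: 78.7 − 20·log₁₀(40.9/4.2) = 78.7 − 19.77 = 58.93 dB.
Σ 10^(L/10) = 2.861e+08 → L_total = 10·log₁₀(2.861e+08) = 84.56 dB.

85 dB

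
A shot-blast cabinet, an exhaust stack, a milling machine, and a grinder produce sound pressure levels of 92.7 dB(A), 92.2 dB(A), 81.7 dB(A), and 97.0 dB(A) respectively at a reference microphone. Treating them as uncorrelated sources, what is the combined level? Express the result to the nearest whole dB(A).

99 dB(A)

Incoherent sources combine by intensity addition: L_total = 10·log₁₀(Σ 10^(L_i/10)).
Σ 10^(L/10) = 10^(92.7/10) + 10^(92.2/10) + 10^(81.7/10) + 10^(97.0/10) = 8.681e+09.
L_total = 10·log₁₀(8.681e+09) = 99.39 dB(A).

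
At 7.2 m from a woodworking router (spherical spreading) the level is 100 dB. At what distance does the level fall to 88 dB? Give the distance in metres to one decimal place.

For a point source L₁ − L₂ = 20·log₁₀(r₂/r₁), so r₂ = r₁·10^((L₁−L₂)/20).
r₂ = 7.2·10^((100−88)/20) = 7.2·10^(12.0/20) = 28.66 m.

28.7 m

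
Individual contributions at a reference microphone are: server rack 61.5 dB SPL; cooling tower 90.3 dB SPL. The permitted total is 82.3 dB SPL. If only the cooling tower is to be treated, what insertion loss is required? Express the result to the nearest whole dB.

8 dB

Everything except the cooling tower sums to 10^(61.5/10) = 1.413e+06 in linear terms, 61.50 dB SPL.
To meet 82.3 dB SPL overall, the treated cooling tower may contribute at most 10^(82.3/10) − 1.413e+06 = 1.684e+08, i.e. 82.26 dB SPL.
Required insertion loss = 90.3 − 82.26 = 8.04 dB.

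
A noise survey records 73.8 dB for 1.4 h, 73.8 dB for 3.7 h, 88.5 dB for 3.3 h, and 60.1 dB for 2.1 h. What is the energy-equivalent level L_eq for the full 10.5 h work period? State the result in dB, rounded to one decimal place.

83.7 dB

Weight each interval's intensity by its duration and average over T = 10.5 h:
Σ tᵢ·10^(Lᵢ/10) = 1.4·10^(73.8/10) + 3.7·10^(73.8/10) + 3.3·10^(88.5/10) + 2.1·10^(60.1/10) = 2.461e+09.
L_eq = 10·log₁₀(2.461e+09/10.5) = 83.70 dB.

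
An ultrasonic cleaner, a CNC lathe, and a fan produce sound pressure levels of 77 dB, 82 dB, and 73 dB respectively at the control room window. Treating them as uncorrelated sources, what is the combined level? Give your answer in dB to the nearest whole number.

84 dB

For uncorrelated sources the intensities add, so convert each level to linear form, sum, and take 10·log₁₀ of the total.
Σ 10^(L/10) = 10^(77/10) + 10^(82/10) + 10^(73/10) = 2.286e+08.
L_total = 10·log₁₀(2.286e+08) = 83.59 dB.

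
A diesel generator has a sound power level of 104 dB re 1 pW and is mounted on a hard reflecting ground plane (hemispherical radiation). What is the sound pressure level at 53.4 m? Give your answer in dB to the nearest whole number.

Free-field hemispherical radiation: L_p = L_w − 10·log₁₀(2π·r²), r = 53.4 m.
2π·r² = 1.792e+04 m², 10·log₁₀ of that is 42.533 dB.
L_p = 104 − 42.533 = 61.47 dB.

61 dB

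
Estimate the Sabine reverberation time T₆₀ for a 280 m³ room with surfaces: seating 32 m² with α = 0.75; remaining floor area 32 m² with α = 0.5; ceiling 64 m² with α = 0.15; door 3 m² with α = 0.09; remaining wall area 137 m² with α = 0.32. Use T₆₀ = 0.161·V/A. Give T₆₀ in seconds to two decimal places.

0.48 s

A = Σ Sᵢαᵢ = 32·0.75 + 32·0.5 + 64·0.15 + 3·0.09 + 137·0.32 = 93.71 m².
T₆₀ = 0.161·V/A = 0.161·280/93.71 = 0.481 s.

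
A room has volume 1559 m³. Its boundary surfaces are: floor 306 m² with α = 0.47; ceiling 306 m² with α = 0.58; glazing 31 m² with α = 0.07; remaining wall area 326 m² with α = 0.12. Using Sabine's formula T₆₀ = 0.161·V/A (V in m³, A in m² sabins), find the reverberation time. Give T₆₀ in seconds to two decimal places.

0.69 s

Summing Sᵢαᵢ: 306·0.47 + 306·0.58 + 31·0.07 + 326·0.12 = 362.59 m².
T₆₀ = 0.161 × 1559 / 362.59 = 0.692 s.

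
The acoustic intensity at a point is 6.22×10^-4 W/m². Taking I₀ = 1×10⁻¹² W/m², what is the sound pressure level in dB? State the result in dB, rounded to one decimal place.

L = 10·log₁₀(I/I₀) = 10·log₁₀(6.22×10^-4/10⁻¹²) = 10·log₁₀(6.22×10^8).
L = 10·(0.7938 + 8) = 87.94 dB.

87.9 dB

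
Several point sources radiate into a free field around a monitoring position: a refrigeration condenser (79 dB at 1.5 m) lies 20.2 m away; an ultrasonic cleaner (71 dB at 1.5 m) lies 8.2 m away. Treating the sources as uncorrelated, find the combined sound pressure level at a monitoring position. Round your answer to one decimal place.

Apply inverse-square spreading to bring every level to the receiver, then sum 10^(L/10).
refrigeration condenser: 79 − 20·log₁₀(20.2/1.5) = 79 − 22.59 = 56.41 dB.
ultrasonic cleaner: 71 − 20·log₁₀(8.2/1.5) = 71 − 14.75 = 56.25 dB.
Σ 10^(L/10) = 8.593e+05 → L_total = 10·log₁₀(8.593e+05) = 59.34 dB.

59.3 dB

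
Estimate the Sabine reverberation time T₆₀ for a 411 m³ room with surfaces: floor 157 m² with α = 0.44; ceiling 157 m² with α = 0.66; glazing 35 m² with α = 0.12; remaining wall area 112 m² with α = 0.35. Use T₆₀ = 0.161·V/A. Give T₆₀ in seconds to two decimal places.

A = Σ Sᵢαᵢ = 157·0.44 + 157·0.66 + 35·0.12 + 112·0.35 = 216.10 m².
T₆₀ = 0.161·V/A = 0.161·411/216.10 = 0.306 s.

0.31 s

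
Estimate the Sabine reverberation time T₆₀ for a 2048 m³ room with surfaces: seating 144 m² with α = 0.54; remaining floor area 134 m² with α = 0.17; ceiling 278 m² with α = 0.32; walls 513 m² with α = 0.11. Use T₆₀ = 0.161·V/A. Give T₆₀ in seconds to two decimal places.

Summing Sᵢαᵢ: 144·0.54 + 134·0.17 + 278·0.32 + 513·0.11 = 245.93 m².
T₆₀ = 0.161 × 2048 / 245.93 = 1.341 s.

1.34 s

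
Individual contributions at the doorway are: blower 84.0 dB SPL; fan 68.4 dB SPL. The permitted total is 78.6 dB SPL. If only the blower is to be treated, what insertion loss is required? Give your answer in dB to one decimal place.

5.8 dB

Fixed contribution from the other source: Σ 10^(L/10) = 10^(68.4/10) = 6.918e+06 (68.40 dB SPL).
The limit corresponds to 10^(78.6/10) = 7.244e+07; subtracting the fixed part leaves 6.553e+07 for the blower, i.e. 78.16 dB SPL.
Required insertion loss = 84.0 − 78.16 = 5.84 dB.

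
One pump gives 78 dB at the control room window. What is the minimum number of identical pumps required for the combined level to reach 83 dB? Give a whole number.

The shortfall is 83 − 78 = 5.0 dB, and N units add 10·log₁₀ N, so need 10·log₁₀ N ≥ 5.0.
N ≥ 10^(5.0/10) = 3.162, so N = 4.

4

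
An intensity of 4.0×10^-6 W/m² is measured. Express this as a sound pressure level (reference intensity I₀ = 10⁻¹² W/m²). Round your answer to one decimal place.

I/I₀ = 4.0×10^-6/10⁻¹² = 4.0×10^6, and L = 10·log₁₀(I/I₀).
L = 10·(0.6021 + 6) = 66.02 dB.

66.0 dB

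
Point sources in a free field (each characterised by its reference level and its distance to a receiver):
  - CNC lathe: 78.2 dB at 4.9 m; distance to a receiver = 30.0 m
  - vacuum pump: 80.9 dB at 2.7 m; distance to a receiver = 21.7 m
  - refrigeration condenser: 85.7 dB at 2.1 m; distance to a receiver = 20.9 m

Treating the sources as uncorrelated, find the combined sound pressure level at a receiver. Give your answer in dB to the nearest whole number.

Apply inverse-square spreading to bring every level to the receiver, then sum 10^(L/10).
CNC lathe: 78.2 − 20·log₁₀(30.0/4.9) = 78.2 − 15.74 = 62.46 dB.
vacuum pump: 80.9 − 20·log₁₀(21.7/2.7) = 80.9 − 18.10 = 62.80 dB.
refrigeration condenser: 85.7 − 20·log₁₀(20.9/2.1) = 85.7 − 19.96 = 65.74 dB.
Σ 10^(L/10) = 7.418e+06 → L_total = 10·log₁₀(7.418e+06) = 68.70 dB.

69 dB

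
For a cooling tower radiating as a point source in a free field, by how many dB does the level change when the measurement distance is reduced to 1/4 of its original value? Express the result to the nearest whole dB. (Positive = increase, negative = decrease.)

+12 dB

A point source loses 6 dB per doubling of distance; generally ΔL = −20·log₁₀(r₂/r₁).
ΔL = −20·log₁₀(0.25) = +12.04 dB.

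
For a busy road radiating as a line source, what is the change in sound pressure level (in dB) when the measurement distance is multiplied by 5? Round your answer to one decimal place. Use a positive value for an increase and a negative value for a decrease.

-7.0 dB

With cylindrical spreading the level changes by −10·log₁₀(r₂/r₁).
ΔL = −10·log₁₀(5) = -6.99 dB.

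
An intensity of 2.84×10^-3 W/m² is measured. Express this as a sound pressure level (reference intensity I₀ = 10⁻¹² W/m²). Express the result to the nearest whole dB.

95 dB

Dividing by I₀ shifts the exponent by 12: I/I₀ = 2.84×10^9.
L = 10·(0.4533 + 9) = 94.53 dB.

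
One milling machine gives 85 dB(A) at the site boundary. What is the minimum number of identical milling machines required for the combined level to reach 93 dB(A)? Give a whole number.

The shortfall is 93 − 85 = 8.0 dB, and N units add 10·log₁₀ N, so need 10·log₁₀ N ≥ 8.0.
N ≥ 10^(8.0/10) = 6.310, so N = 7.

7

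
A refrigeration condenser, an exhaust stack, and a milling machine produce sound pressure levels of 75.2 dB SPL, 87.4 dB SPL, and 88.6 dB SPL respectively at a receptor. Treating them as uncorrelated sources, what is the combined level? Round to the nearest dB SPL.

For uncorrelated sources the intensities add, so convert each level to linear form, sum, and take 10·log₁₀ of the total.
Σ 10^(L/10) = 10^(75.2/10) + 10^(87.4/10) + 10^(88.6/10) = 1.307e+09.
L_total = 10·log₁₀(1.307e+09) = 91.16 dB SPL.

91 dB SPL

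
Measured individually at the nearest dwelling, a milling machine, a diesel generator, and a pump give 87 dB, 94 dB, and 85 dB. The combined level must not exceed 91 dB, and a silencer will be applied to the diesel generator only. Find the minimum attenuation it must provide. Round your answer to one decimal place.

7.6 dB

Fixed contribution from the other sources: Σ 10^(L/10) = 10^(87/10) + 10^(85/10) = 8.174e+08 (89.12 dB).
To meet 91 dB overall, the treated diesel generator may contribute at most 10^(91/10) − 8.174e+08 = 4.415e+08, i.e. 86.45 dB.
Required insertion loss = 94 − 86.45 = 7.55 dB.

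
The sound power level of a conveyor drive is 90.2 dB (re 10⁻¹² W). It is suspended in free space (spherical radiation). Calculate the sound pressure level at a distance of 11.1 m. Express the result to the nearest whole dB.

The power spreads over a sphere of area 4π·r², so L_p = L_w − 10·log₁₀(4π·r²).
4π·r² = 1548 m², 10·log₁₀ of that is 31.899 dB.
L_p = 90.2 − 31.899 = 58.30 dB.

58 dB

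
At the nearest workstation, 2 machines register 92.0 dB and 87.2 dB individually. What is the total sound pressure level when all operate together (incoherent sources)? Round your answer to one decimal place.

93.2 dB

Incoherent sources combine by intensity addition: L_total = 10·log₁₀(Σ 10^(L_i/10)).
Σ 10^(L/10) = 10^(92.0/10) + 10^(87.2/10) = 2.110e+09.
L_total = 10·log₁₀(2.110e+09) = 93.24 dB.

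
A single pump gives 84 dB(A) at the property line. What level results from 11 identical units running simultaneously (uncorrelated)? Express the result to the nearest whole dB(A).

L_total = L₁ + 10·log₁₀ N for N identical incoherent sources.
L_total = 84 + 10·log₁₀(11) = 84 + 10.414 = 94.41 dB(A).

94 dB(A)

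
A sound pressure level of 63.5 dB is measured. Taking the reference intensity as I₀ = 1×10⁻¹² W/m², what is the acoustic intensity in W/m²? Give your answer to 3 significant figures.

2.24e-06 W/m²

I/I₀ = 10^(63.5/10) = 2.239e+06, so I = 2.239e+06 × 10⁻¹² W/m².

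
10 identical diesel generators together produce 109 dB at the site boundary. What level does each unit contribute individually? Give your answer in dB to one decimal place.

Dividing the total intensity by 10 lowers the level by 10·log₁₀ 10 = 10.000 dB: L₁ = 109 − 10.000.

99.0 dB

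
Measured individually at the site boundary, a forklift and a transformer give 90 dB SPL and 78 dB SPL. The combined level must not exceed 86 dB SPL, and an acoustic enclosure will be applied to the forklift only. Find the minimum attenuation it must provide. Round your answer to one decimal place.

Fixed contribution from the other source: Σ 10^(L/10) = 10^(78/10) = 6.310e+07 (78.00 dB SPL).
The limit corresponds to 10^(86/10) = 3.981e+08; subtracting the fixed part leaves 3.350e+08 for the forklift, i.e. 85.25 dB SPL.
Required insertion loss = 90 − 85.25 = 4.75 dB.

4.7 dB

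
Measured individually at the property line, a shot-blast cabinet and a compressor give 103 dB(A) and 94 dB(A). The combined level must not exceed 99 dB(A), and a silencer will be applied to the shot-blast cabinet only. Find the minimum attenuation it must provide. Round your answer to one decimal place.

5.7 dB

The untreated sources together contribute 10^(94/10) = 2.512e+09, i.e. 94.00 dB(A).
To meet 99 dB(A) overall, the treated shot-blast cabinet may contribute at most 10^(99/10) − 2.512e+09 = 5.431e+09, i.e. 97.35 dB(A).
Required insertion loss = 103 − 97.35 = 5.65 dB.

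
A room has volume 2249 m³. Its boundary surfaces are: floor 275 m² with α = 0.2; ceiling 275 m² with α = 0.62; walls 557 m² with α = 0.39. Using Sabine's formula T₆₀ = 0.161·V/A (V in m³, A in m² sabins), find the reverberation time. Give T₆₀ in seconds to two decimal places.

0.82 s

Total absorption A = 275·0.2 + 275·0.62 + 557·0.39 = 442.73 m² sabins.
T₆₀ = 0.161·V/A = 0.161·2249/442.73 = 0.818 s.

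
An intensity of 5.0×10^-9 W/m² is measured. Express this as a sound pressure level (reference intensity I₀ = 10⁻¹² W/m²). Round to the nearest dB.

37 dB

L = 10·log₁₀(I/I₀) = 10·log₁₀(5.0×10^-9/10⁻¹²) = 10·log₁₀(5.0×10^3).
L = 10·(0.6990 + 3) = 36.99 dB.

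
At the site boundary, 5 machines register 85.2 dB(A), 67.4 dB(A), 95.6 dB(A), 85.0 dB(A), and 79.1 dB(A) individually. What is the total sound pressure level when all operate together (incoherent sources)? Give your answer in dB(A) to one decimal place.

Incoherent sources combine by intensity addition: L_total = 10·log₁₀(Σ 10^(L_i/10)).
Σ 10^(L/10) = 10^(85.2/10) + 10^(67.4/10) + 10^(95.6/10) + 10^(85.0/10) + 10^(79.1/10) = 4.365e+09.
L_total = 10·log₁₀(4.365e+09) = 96.40 dB(A).

96.4 dB(A)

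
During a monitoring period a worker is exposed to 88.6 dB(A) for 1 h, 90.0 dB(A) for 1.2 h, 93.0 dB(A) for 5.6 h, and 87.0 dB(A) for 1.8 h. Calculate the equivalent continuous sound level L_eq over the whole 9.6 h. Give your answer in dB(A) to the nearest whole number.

The energy average is taken in the linear domain: L_eq = 10·log₁₀[(Σ tᵢ·10^(Lᵢ/10))/T], T = 9.6 h.
Σ tᵢ·10^(Lᵢ/10) = 1·10^(88.6/10) + 1.2·10^(90.0/10) + 5.6·10^(93.0/10) + 1.8·10^(87.0/10) = 1.400e+10.
L_eq = 10·log₁₀(1.400e+10/9.6) = 91.64 dB(A).

92 dB(A)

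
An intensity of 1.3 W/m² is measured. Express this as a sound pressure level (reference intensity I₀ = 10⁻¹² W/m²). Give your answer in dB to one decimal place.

Dividing by I₀ shifts the exponent by 12: I/I₀ = 1.3×10^12.
L = 10·(0.1139 + 12) = 121.14 dB.

121.1 dB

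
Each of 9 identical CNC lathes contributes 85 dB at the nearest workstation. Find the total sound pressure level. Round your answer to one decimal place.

94.5 dB

L_total = L₁ + 10·log₁₀ N for N identical incoherent sources.
L_total = 85 + 10·log₁₀(9) = 85 + 9.542 = 94.54 dB.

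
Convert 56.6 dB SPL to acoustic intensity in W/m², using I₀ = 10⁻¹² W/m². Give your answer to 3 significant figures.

4.57e-07 W/m²

I/I₀ = 10^(56.6/10) = 4.571e+05, so I = 4.571e+05 × 10⁻¹² W/m².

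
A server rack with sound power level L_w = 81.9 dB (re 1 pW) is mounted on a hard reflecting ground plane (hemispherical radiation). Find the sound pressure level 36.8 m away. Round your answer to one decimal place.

42.6 dB

The power spreads over a hemisphere of area 2π·r², so L_p = L_w − 10·log₁₀(2π·r²).
2π·r² = 8509 m², 10·log₁₀ of that is 39.299 dB.
L_p = 81.9 − 39.299 = 42.60 dB.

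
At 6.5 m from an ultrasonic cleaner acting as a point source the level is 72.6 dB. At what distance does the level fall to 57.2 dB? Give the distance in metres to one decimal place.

38.3 m

The 15.4 dB drop corresponds to a distance ratio of 10^(15.4/20) for a point source.
r₂ = 6.5·10^((72.6−57.2)/20) = 6.5·10^(15.4/20) = 38.27 m.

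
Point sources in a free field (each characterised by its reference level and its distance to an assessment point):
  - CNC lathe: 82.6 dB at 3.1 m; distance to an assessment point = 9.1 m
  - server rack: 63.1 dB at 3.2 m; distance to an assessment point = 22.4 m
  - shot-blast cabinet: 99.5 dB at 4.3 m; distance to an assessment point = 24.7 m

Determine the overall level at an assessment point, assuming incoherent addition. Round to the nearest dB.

85 dB

Apply inverse-square spreading to bring every level to the receiver, then sum 10^(L/10).
CNC lathe: 82.6 − 20·log₁₀(9.1/3.1) = 82.6 − 9.35 = 73.25 dB.
server rack: 63.1 − 20·log₁₀(22.4/3.2) = 63.1 − 16.90 = 46.20 dB.
shot-blast cabinet: 99.5 − 20·log₁₀(24.7/4.3) = 99.5 − 15.18 = 84.32 dB.
Σ 10^(L/10) = 2.913e+08 → L_total = 10·log₁₀(2.913e+08) = 84.64 dB.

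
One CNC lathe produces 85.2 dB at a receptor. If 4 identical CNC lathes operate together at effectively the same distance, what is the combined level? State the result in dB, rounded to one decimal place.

With 4 equal, uncorrelated contributions the intensity is 4× that of one unit, giving a rise of 10·log₁₀ 4.
L_total = 85.2 + 10·log₁₀(4) = 85.2 + 6.021 = 91.22 dB.

91.2 dB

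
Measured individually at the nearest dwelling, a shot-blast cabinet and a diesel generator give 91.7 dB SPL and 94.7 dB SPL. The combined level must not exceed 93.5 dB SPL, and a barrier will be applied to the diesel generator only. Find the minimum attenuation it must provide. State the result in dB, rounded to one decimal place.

5.9 dB

The untreated sources together contribute 10^(91.7/10) = 1.479e+09, i.e. 91.70 dB SPL.
The limit corresponds to 10^(93.5/10) = 2.239e+09; subtracting the fixed part leaves 7.596e+08 for the diesel generator, i.e. 88.81 dB SPL.
Required insertion loss = 94.7 − 88.81 = 5.89 dB.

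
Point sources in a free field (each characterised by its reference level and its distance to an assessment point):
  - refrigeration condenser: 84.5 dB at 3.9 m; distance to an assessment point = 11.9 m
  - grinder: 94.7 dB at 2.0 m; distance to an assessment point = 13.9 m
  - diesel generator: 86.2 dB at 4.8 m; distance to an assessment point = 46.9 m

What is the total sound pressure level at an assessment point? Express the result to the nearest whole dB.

80 dB

First find each source's level at the receiver (point-source: −20·log₁₀(r/r_ref)), then combine on an intensity basis.
refrigeration condenser: 84.5 − 20·log₁₀(11.9/3.9) = 84.5 − 9.69 = 74.81 dB.
grinder: 94.7 − 20·log₁₀(13.9/2.0) = 94.7 − 16.84 = 77.86 dB.
diesel generator: 86.2 − 20·log₁₀(46.9/4.8) = 86.2 − 19.80 = 66.40 dB.
Σ 10^(L/10) = 9.574e+07 → L_total = 10·log₁₀(9.574e+07) = 79.81 dB.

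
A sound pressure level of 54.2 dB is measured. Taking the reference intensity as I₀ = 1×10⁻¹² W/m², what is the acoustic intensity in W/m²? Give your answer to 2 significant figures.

2.6e-07 W/m²

I/I₀ = 10^(54.2/10) = 2.63e+05, so I = 2.63e+05 × 10⁻¹² W/m².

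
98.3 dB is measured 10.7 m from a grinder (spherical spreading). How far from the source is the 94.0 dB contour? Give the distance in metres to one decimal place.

17.6 m

Point-source spreading drops the level by 20·log₁₀(r₂/r₁); inverting, r₂/r₁ = 10^(ΔL/20).
r₂ = 10.7·10^((98.3−94.0)/20) = 10.7·10^(4.3/20) = 17.55 m.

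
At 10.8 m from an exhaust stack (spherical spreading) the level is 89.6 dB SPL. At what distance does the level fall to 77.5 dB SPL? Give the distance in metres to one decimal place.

43.5 m

Point-source spreading drops the level by 20·log₁₀(r₂/r₁); inverting, r₂/r₁ = 10^(ΔL/20).
r₂ = 10.8·10^((89.6−77.5)/20) = 10.8·10^(12.1/20) = 43.49 m.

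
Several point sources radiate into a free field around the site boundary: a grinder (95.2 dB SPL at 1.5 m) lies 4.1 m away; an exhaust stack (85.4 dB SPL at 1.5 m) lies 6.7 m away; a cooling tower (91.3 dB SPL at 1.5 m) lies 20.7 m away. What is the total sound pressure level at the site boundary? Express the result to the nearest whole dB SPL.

Propagate each source to the receiver with L = L_ref − 20·log₁₀(r/r_ref), then add intensities.
grinder: 95.2 − 20·log₁₀(4.1/1.5) = 95.2 − 8.73 = 86.47 dB SPL.
exhaust stack: 85.4 − 20·log₁₀(6.7/1.5) = 85.4 − 13.00 = 72.40 dB SPL.
cooling tower: 91.3 − 20·log₁₀(20.7/1.5) = 91.3 − 22.80 = 68.50 dB SPL.
Σ 10^(L/10) = 4.677e+08 → L_total = 10·log₁₀(4.677e+08) = 86.70 dB SPL.

87 dB SPL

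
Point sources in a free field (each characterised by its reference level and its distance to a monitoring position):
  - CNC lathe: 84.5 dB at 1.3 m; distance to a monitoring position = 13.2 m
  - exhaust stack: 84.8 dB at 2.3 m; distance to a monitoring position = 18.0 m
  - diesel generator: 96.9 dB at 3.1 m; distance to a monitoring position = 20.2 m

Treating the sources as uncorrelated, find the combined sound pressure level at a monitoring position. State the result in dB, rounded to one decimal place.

80.9 dB

Propagate each source to the receiver with L = L_ref − 20·log₁₀(r/r_ref), then add intensities.
CNC lathe: 84.5 − 20·log₁₀(13.2/1.3) = 84.5 − 20.13 = 64.37 dB.
exhaust stack: 84.8 − 20·log₁₀(18.0/2.3) = 84.8 − 17.87 = 66.93 dB.
diesel generator: 96.9 − 20·log₁₀(20.2/3.1) = 96.9 − 16.28 = 80.62 dB.
Σ 10^(L/10) = 1.230e+08 → L_total = 10·log₁₀(1.230e+08) = 80.90 dB.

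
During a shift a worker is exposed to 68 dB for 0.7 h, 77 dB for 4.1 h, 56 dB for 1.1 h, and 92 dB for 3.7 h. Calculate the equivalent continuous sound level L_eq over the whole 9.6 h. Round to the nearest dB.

The energy average is taken in the linear domain: L_eq = 10·log₁₀[(Σ tᵢ·10^(Lᵢ/10))/T], T = 9.6 h.
Σ tᵢ·10^(Lᵢ/10) = 0.7·10^(68/10) + 4.1·10^(77/10) + 1.1·10^(56/10) + 3.7·10^(92/10) = 6.074e+09.
L_eq = 10·log₁₀(6.074e+09/9.6) = 88.01 dB.

88 dB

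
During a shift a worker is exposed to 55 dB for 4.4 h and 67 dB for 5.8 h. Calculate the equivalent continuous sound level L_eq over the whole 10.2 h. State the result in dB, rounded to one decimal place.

L_eq = 10·log₁₀[(1/T)·Σ tᵢ·10^(Lᵢ/10)] with T = 10.2 h.
Σ tᵢ·10^(Lᵢ/10) = 4.4·10^(55/10) + 5.8·10^(67/10) = 3.046e+07.
L_eq = 10·log₁₀(3.046e+07/10.2) = 64.75 dB.

64.8 dB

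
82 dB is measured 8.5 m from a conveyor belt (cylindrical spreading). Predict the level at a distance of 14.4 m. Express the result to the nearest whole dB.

Cylindrical spreading from a line source gives a 10·log₁₀(r₂/r₁) drop.
L₂ = 82 − 10·log₁₀(14.4/8.5) = 82 − 2.289 = 79.71 dB.

80 dB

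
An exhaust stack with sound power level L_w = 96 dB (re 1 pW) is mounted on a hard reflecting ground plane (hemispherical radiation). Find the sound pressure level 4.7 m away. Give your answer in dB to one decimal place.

74.6 dB

L_p = L_w − 10·log₁₀(2π·r²) with r = 4.7 m.
2π·r² = 138.8 m², 10·log₁₀ of that is 21.424 dB.
L_p = 96 − 21.424 = 74.58 dB.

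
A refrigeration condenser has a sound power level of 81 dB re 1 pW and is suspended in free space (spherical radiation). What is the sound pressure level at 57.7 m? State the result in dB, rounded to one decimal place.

The power spreads over a sphere of area 4π·r², so L_p = L_w − 10·log₁₀(4π·r²).
4π·r² = 4.184e+04 m², 10·log₁₀ of that is 46.216 dB.
L_p = 81 − 46.216 = 34.78 dB.

34.8 dB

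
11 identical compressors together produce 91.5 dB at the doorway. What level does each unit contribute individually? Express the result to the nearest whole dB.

11 equal contributions raise the level by 10·log₁₀ 11 = 10.414 dB, so each unit alone gives 91.5 − 10.414.

81 dB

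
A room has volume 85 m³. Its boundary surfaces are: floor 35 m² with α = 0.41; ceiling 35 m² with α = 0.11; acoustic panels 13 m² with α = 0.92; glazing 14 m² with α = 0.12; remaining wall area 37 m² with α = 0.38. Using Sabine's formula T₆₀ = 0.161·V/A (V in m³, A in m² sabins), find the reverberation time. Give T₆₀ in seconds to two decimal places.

A = Σ Sᵢαᵢ = 35·0.41 + 35·0.11 + 13·0.92 + 14·0.12 + 37·0.38 = 45.90 m².
T₆₀ = 0.161 × 85 / 45.90 = 0.298 s.

0.30 s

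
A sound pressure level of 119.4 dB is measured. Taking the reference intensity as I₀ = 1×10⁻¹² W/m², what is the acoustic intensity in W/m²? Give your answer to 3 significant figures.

I = I₀·10^(L/10) = 10⁻¹² × 10^(119.4/10) = 10^(-0.060).

0.871 W/m²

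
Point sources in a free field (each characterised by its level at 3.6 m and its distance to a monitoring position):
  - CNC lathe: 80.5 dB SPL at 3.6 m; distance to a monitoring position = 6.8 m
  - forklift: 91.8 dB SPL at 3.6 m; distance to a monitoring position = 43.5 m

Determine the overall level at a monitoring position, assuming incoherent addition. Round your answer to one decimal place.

Apply inverse-square spreading to bring every level to the receiver, then sum 10^(L/10).
CNC lathe: 80.5 − 20·log₁₀(6.8/3.6) = 80.5 − 5.52 = 74.98 dB SPL.
forklift: 91.8 − 20·log₁₀(43.5/3.6) = 91.8 − 21.64 = 70.16 dB SPL.
Σ 10^(L/10) = 4.181e+07 → L_total = 10·log₁₀(4.181e+07) = 76.21 dB SPL.

76.2 dB SPL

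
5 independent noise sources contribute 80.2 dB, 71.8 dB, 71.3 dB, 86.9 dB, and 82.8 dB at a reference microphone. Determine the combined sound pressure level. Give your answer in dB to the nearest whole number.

89 dB

For uncorrelated sources the intensities add, so convert each level to linear form, sum, and take 10·log₁₀ of the total.
Σ 10^(L/10) = 10^(80.2/10) + 10^(71.8/10) + 10^(71.3/10) + 10^(86.9/10) + 10^(82.8/10) = 8.137e+08.
L_total = 10·log₁₀(8.137e+08) = 89.10 dB.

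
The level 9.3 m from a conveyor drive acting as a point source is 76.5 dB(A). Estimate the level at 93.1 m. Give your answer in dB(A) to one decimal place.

56.5 dB(A)

For a point source, L₂ = L₁ − 20·log₁₀(r₂/r₁).
L₂ = 76.5 − 20·log₁₀(93.1/9.3) = 76.5 − 20.009 = 56.49 dB(A).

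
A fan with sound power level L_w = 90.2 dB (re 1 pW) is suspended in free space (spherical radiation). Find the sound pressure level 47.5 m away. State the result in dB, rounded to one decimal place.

45.7 dB

Free-field spherical radiation: L_p = L_w − 10·log₁₀(4π·r²), r = 47.5 m.
4π·r² = 2.835e+04 m², 10·log₁₀ of that is 44.526 dB.
L_p = 90.2 − 44.526 = 45.67 dB.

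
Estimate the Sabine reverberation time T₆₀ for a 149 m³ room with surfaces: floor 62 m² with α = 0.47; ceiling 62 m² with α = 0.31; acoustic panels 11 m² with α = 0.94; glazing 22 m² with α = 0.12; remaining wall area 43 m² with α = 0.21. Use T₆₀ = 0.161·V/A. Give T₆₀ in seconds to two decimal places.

0.34 s

A = Σ Sᵢαᵢ = 62·0.47 + 62·0.31 + 11·0.94 + 22·0.12 + 43·0.21 = 70.37 m².
T₆₀ = 0.161·V/A = 0.161·149/70.37 = 0.341 s.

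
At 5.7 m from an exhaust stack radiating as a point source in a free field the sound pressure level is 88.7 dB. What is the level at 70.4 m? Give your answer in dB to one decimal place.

66.9 dB

Point-source attenuation: ΔL = 20·log₁₀(r₂/r₁) = 20·log₁₀(70.4/5.7) = 21.834 dB.
L₂ = 88.7 − 20·log₁₀(70.4/5.7) = 88.7 − 21.834 = 66.87 dB.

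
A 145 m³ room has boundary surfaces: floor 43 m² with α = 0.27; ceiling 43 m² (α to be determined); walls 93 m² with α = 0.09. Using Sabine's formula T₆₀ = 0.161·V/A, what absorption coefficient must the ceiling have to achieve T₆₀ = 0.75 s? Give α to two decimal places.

0.26

A = 0.161·V/T₆₀ = 0.161·145/0.75 = 31.13 m² sabins.
Absorption from the other surfaces = 43·0.27 + 93·0.09 = 19.98 m², so the ceiling must supply 11.15 m² over 43 m².
α = 11.15/43 = 0.259.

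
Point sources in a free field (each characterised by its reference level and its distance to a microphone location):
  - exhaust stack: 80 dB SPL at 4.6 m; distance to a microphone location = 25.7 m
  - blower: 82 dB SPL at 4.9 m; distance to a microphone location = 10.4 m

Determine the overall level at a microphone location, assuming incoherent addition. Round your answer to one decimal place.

75.8 dB SPL

Apply inverse-square spreading to bring every level to the receiver, then sum 10^(L/10).
exhaust stack: 80 − 20·log₁₀(25.7/4.6) = 80 − 14.94 = 65.06 dB SPL.
blower: 82 − 20·log₁₀(10.4/4.9) = 82 − 6.54 = 75.46 dB SPL.
Σ 10^(L/10) = 3.839e+07 → L_total = 10·log₁₀(3.839e+07) = 75.84 dB SPL.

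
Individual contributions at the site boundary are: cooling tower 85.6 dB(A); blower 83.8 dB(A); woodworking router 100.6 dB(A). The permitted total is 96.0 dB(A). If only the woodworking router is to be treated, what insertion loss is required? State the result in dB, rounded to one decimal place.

5.3 dB

The untreated sources together contribute 10^(85.6/10) + 10^(83.8/10) = 6.030e+08, i.e. 87.80 dB(A).
To meet 96.0 dB(A) overall, the treated woodworking router may contribute at most 10^(96.0/10) − 6.030e+08 = 3.378e+09, i.e. 95.29 dB(A).
Required insertion loss = 100.6 − 95.29 = 5.31 dB.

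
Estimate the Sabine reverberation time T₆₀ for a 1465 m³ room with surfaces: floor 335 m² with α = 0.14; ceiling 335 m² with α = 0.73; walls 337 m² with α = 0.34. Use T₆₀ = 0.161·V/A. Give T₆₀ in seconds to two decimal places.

0.58 s

A = Σ Sᵢαᵢ = 335·0.14 + 335·0.73 + 337·0.34 = 406.03 m².
T₆₀ = 0.161·V/A = 0.161·1465/406.03 = 0.581 s.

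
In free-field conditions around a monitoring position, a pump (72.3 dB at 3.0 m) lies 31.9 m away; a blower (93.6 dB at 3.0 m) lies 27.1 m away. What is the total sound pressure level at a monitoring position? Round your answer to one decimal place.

74.5 dB

Apply inverse-square spreading to bring every level to the receiver, then sum 10^(L/10).
pump: 72.3 − 20·log₁₀(31.9/3.0) = 72.3 − 20.53 = 51.77 dB.
blower: 93.6 − 20·log₁₀(27.1/3.0) = 93.6 − 19.12 = 74.48 dB.
Σ 10^(L/10) = 2.822e+07 → L_total = 10·log₁₀(2.822e+07) = 74.51 dB.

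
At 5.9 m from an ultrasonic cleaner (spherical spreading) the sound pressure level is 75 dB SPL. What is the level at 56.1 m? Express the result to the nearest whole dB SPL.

Spherical spreading from a point source gives a 20·log₁₀(r₂/r₁) drop.
L₂ = 75 − 20·log₁₀(56.1/5.9) = 75 − 19.562 = 55.44 dB SPL.

55 dB SPL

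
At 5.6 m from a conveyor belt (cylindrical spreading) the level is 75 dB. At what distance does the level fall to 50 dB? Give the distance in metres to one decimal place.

For a line source L₁ − L₂ = 10·log₁₀(r₂/r₁), so r₂ = r₁·10^((L₁−L₂)/10).
r₂ = 5.6·10^((75−50)/10) = 5.6·10^(25.0/10) = 1770.88 m.

1770.9 m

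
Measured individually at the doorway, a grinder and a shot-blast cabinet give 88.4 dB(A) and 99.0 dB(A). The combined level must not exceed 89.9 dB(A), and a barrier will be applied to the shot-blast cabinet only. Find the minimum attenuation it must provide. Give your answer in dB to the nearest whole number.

The untreated sources together contribute 10^(88.4/10) = 6.918e+08, i.e. 88.40 dB(A).
The limit corresponds to 10^(89.9/10) = 9.772e+08; subtracting the fixed part leaves 2.854e+08 for the shot-blast cabinet, i.e. 84.55 dB(A).
So the shot-blast cabinet must be reduced from 99.0 to 84.55 dB(A): IL = 14.45 dB.

14 dB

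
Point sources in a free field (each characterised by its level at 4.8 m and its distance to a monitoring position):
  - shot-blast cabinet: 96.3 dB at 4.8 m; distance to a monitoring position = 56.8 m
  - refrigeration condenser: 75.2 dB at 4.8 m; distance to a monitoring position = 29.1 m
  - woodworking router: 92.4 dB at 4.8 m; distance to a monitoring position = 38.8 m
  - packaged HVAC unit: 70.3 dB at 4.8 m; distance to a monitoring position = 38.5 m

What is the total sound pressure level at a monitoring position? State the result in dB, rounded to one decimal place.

77.6 dB

First find each source's level at the receiver (point-source: −20·log₁₀(r/r_ref)), then combine on an intensity basis.
shot-blast cabinet: 96.3 − 20·log₁₀(56.8/4.8) = 96.3 − 21.46 = 74.84 dB.
refrigeration condenser: 75.2 − 20·log₁₀(29.1/4.8) = 75.2 − 15.65 = 59.55 dB.
woodworking router: 92.4 − 20·log₁₀(38.8/4.8) = 92.4 − 18.15 = 74.25 dB.
packaged HVAC unit: 70.3 − 20·log₁₀(38.5/4.8) = 70.3 − 18.08 = 52.22 dB.
Σ 10^(L/10) = 5.813e+07 → L_total = 10·log₁₀(5.813e+07) = 77.64 dB.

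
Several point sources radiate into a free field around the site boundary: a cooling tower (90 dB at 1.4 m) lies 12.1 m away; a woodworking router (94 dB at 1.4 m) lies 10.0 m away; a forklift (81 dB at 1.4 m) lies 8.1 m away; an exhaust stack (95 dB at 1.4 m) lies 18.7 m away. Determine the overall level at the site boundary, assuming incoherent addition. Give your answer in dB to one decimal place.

79.2 dB

First find each source's level at the receiver (point-source: −20·log₁₀(r/r_ref)), then combine on an intensity basis.
cooling tower: 90 − 20·log₁₀(12.1/1.4) = 90 − 18.73 = 71.27 dB.
woodworking router: 94 − 20·log₁₀(10.0/1.4) = 94 − 17.08 = 76.92 dB.
forklift: 81 − 20·log₁₀(8.1/1.4) = 81 − 15.25 = 65.75 dB.
exhaust stack: 95 − 20·log₁₀(18.7/1.4) = 95 − 22.51 = 72.49 dB.
Σ 10^(L/10) = 8.411e+07 → L_total = 10·log₁₀(8.411e+07) = 79.25 dB.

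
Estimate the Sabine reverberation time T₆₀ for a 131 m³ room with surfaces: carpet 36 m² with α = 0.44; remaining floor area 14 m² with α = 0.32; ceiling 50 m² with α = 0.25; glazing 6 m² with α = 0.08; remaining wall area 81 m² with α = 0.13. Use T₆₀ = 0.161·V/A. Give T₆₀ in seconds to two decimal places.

0.48 s

A = Σ Sᵢαᵢ = 36·0.44 + 14·0.32 + 50·0.25 + 6·0.08 + 81·0.13 = 43.83 m².
T₆₀ = 0.161 × 131 / 43.83 = 0.481 s.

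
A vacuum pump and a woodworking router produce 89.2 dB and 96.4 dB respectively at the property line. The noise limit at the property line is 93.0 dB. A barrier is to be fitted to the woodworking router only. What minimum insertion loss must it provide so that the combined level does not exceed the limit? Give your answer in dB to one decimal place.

5.7 dB

Everything except the woodworking router sums to 10^(89.2/10) = 8.318e+08 in linear terms, 89.20 dB.
The limit corresponds to 10^(93.0/10) = 1.995e+09; subtracting the fixed part leaves 1.163e+09 for the woodworking router, i.e. 90.66 dB.
So the woodworking router must be reduced from 96.4 to 90.66 dB: IL = 5.74 dB.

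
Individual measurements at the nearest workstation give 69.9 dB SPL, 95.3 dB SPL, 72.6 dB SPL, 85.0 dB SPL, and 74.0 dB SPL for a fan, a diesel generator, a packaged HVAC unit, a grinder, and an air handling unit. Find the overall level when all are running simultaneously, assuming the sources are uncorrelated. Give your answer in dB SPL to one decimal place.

Incoherent sources combine by intensity addition: L_total = 10·log₁₀(Σ 10^(L_i/10)).
Σ 10^(L/10) = 10^(69.9/10) + 10^(95.3/10) + 10^(72.6/10) + 10^(85.0/10) + 10^(74.0/10) = 3.758e+09.
L_total = 10·log₁₀(3.758e+09) = 95.75 dB SPL.

95.7 dB SPL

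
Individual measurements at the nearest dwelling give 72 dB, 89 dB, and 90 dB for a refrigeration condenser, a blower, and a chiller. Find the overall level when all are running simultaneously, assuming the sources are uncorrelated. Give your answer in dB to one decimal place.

For uncorrelated sources the intensities add, so convert each level to linear form, sum, and take 10·log₁₀ of the total.
Σ 10^(L/10) = 10^(72/10) + 10^(89/10) + 10^(90/10) = 1.810e+09.
L_total = 10·log₁₀(1.810e+09) = 92.58 dB.

92.6 dB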